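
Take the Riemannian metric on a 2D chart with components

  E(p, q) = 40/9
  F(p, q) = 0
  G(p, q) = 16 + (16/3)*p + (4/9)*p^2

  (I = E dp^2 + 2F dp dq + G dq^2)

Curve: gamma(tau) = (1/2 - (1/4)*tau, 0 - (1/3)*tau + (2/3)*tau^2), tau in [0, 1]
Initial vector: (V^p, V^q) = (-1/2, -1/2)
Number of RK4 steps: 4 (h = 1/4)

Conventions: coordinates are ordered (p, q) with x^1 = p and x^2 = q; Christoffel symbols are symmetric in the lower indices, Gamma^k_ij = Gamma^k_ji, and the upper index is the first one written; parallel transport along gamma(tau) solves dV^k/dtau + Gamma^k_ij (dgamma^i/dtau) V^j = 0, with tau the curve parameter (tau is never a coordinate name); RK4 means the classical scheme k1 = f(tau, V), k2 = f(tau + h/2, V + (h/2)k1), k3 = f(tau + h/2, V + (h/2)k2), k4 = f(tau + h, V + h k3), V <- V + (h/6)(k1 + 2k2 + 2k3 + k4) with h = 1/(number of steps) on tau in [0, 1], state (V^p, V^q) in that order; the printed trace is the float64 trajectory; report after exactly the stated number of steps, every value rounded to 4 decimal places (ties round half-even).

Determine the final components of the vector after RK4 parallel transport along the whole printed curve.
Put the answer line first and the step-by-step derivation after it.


Answer: V^p = -0.6054, V^q = -0.4905

gamma'(tau) = (-1/4, -1/3 + (4/3)*tau); f(tau, V)^k = -Gamma^k_ij(gamma(tau)) gamma'^i(tau) V^j; h = 1/4; intermediate values shown to 6 dp
curve data and Christoffel symbols at the stage parameters:
  tau = 0.000000: gamma = (0.500000, 0.000000), gamma' = (-0.250000, -0.333333); Gamma_ppp = 0.000000, Gamma_ppq = 0.000000, Gamma_pqq = -0.650000, Gamma_qpp = 0.000000, Gamma_qpq = 0.153846, Gamma_qqq = 0.000000
  tau = 0.125000: gamma = (0.468750, -0.031250), gamma' = (-0.250000, -0.166667); Gamma_ppp = 0.000000, Gamma_ppq = 0.000000, Gamma_pqq = -0.646875, Gamma_qpp = 0.000000, Gamma_qpq = 0.154589, Gamma_qqq = 0.000000
  tau = 0.250000: gamma = (0.437500, -0.041667), gamma' = (-0.250000, 0.000000); Gamma_ppp = 0.000000, Gamma_ppq = 0.000000, Gamma_pqq = -0.643750, Gamma_qpp = 0.000000, Gamma_qpq = 0.155340, Gamma_qqq = 0.000000
  tau = 0.375000: gamma = (0.406250, -0.031250), gamma' = (-0.250000, 0.166667); Gamma_ppp = 0.000000, Gamma_ppq = 0.000000, Gamma_pqq = -0.640625, Gamma_qpp = 0.000000, Gamma_qpq = 0.156098, Gamma_qqq = 0.000000
  tau = 0.500000: gamma = (0.375000, 0.000000), gamma' = (-0.250000, 0.333333); Gamma_ppp = 0.000000, Gamma_ppq = 0.000000, Gamma_pqq = -0.637500, Gamma_qpp = 0.000000, Gamma_qpq = 0.156863, Gamma_qqq = 0.000000
  tau = 0.625000: gamma = (0.343750, 0.052083), gamma' = (-0.250000, 0.500000); Gamma_ppp = 0.000000, Gamma_ppq = 0.000000, Gamma_pqq = -0.634375, Gamma_qpp = 0.000000, Gamma_qpq = 0.157635, Gamma_qqq = 0.000000
  tau = 0.750000: gamma = (0.312500, 0.125000), gamma' = (-0.250000, 0.666667); Gamma_ppp = 0.000000, Gamma_ppq = 0.000000, Gamma_pqq = -0.631250, Gamma_qpp = 0.000000, Gamma_qpq = 0.158416, Gamma_qqq = 0.000000
  tau = 0.875000: gamma = (0.281250, 0.218750), gamma' = (-0.250000, 0.833333); Gamma_ppp = 0.000000, Gamma_ppq = 0.000000, Gamma_pqq = -0.628125, Gamma_qpp = 0.000000, Gamma_qpq = 0.159204, Gamma_qqq = 0.000000
  tau = 1.000000: gamma = (0.250000, 0.333333), gamma' = (-0.250000, 1.000000); Gamma_ppp = 0.000000, Gamma_ppq = 0.000000, Gamma_pqq = -0.625000, Gamma_qpp = 0.000000, Gamma_qpq = 0.160000, Gamma_qqq = 0.000000
step 0: V^p = -0.5000, V^q = -0.5000
step 1: k1 = (0.108333, -0.044872), k2 = (0.054511, -0.032074), k3 = (0.054338, -0.032186), k4 = (0.000000, -0.019730); V <- V + (h/6)(k1 + 2k2 + 2k3 + k4): V^p = -0.4864, V^q = -0.5080
step 2: k1 = (0.000000, -0.019730), k2 = (-0.054508, -0.007268), k3 = (-0.054342, -0.007030), k4 = (-0.108333, 0.006152); V <- V + (h/6)(k1 + 2k2 + 2k3 + k4): V^p = -0.5000, V^q = -0.5098
step 3: k1 = (-0.108333, 0.006151), k2 = (-0.161460, 0.020416), k3 = (-0.160894, 0.021009), k4 = (-0.212332, 0.037071); V <- V + (h/6)(k1 + 2k2 + 2k3 + k4): V^p = -0.5402, V^q = -0.5046
step 4: k1 = (-0.212332, 0.037071), k2 = (-0.261675, 0.055296), k3 = (-0.260483, 0.056205), k4 = (-0.306562, 0.077235); V <- V + (h/6)(k1 + 2k2 + 2k3 + k4): V^p = -0.6054, V^q = -0.4905


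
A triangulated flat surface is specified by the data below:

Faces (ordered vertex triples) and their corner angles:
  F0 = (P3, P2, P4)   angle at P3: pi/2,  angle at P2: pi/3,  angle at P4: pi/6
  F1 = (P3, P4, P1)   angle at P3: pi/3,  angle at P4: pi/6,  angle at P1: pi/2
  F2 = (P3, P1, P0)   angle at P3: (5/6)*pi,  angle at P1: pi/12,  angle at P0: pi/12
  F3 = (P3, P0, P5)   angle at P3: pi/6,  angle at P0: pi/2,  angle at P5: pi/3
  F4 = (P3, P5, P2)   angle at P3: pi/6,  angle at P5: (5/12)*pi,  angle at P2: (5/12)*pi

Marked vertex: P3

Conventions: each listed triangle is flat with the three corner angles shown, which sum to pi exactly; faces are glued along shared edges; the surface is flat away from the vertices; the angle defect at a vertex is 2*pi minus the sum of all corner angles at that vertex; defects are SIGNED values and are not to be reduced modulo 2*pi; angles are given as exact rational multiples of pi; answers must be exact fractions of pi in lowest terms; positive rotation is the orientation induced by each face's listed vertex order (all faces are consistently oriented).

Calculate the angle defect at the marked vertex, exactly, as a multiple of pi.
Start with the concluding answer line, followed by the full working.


Answer: defect(P3) = 0

Sum of corner angles at P3: 2*pi
defect = 2*pi - 2*pi


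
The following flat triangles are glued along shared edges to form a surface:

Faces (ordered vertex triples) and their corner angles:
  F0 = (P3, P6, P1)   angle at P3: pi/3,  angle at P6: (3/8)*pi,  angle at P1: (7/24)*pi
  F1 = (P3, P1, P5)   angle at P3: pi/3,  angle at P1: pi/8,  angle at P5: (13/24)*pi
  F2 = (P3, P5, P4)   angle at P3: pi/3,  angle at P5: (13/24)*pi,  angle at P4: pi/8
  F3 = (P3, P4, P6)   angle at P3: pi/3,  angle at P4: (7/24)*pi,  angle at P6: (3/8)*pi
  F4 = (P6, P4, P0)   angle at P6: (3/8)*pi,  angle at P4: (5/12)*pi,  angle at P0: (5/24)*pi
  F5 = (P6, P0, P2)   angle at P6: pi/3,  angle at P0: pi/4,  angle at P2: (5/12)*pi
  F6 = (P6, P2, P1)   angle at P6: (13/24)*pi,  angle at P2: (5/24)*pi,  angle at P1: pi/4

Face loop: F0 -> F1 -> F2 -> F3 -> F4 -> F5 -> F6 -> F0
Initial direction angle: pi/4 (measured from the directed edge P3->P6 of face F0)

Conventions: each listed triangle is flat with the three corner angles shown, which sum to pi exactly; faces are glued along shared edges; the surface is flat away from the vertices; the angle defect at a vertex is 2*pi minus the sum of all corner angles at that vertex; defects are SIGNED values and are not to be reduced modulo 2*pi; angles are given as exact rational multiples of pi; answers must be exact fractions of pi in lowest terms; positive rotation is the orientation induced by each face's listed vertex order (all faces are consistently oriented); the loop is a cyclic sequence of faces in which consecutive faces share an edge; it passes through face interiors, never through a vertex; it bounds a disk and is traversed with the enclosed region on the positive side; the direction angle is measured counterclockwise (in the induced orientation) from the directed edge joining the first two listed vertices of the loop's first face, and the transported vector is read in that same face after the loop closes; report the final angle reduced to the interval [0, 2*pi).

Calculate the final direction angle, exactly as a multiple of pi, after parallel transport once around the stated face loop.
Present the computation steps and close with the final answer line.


enclosed vertex P3: corner angles sum to (4/3)*pi, defect = 2*pi - (4/3)*pi = (2/3)*pi
enclosed vertex P6: corner angles sum to 2*pi, defect = 2*pi - 2*pi = 0
the final direction is the initial angle plus the enclosed defects, taken mod 2*pi in the induced orientation
final angle = pi/4 + (2/3)*pi = (11/12)*pi (mod 2*pi)

Answer: final direction angle = (11/12)*pi


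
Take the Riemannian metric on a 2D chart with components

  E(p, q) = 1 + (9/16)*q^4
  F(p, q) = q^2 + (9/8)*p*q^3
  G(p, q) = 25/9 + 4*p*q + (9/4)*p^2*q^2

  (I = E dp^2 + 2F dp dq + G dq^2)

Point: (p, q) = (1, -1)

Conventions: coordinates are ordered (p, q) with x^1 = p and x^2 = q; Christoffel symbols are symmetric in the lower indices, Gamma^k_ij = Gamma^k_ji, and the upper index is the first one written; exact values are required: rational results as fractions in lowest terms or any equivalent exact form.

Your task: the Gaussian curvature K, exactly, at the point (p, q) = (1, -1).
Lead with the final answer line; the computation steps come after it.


Answer: K = -46656/52441

E = 25/16, F = -1/8, G = 37/36, EG - F^2 = 229/144 at the point
E_p = 0, E_q = -9/4, F_p = -9/8, F_q = 11/8, G_p = 1/2, G_q = -1/2
E_qq = 27/4, F_pq = 27/8, G_pp = 9/2
K follows from Brioschi's formula, (det M1 - det M2)/(EG - F^2)^2.
M1 = [[-E_qq/2 + F_pq - G_pp/2, E_p/2, F_p - E_q/2], [F_q - G_p/2, E, F], [G_q/2, F, G]] = [[-9/4, 0, 0], [9/8, 25/16, -1/8], [-1/4, -1/8, 37/36]]; det M1 = -229/64
M2 = [[0, E_q/2, G_p/2], [E_q/2, E, F], [G_p/2, F, G]] = [[0, -9/8, 1/4], [-9/8, 25/16, -1/8], [1/4, -1/8, 37/36]]; det M2 = -85/64
det M1 - det M2 = -9/4; K = -9/4 / (229/144)^2 = -46656/52441


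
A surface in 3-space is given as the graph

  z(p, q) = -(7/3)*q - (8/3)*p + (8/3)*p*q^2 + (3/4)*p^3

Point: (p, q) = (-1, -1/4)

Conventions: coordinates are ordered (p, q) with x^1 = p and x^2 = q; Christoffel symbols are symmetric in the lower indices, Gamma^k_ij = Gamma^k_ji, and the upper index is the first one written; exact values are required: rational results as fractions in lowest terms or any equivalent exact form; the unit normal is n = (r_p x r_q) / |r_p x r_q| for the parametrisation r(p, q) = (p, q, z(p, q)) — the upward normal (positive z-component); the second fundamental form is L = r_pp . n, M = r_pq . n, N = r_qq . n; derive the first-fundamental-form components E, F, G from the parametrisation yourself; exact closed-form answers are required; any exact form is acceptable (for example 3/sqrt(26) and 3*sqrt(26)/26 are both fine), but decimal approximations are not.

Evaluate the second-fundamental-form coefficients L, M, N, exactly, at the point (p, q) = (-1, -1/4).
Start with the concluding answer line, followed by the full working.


Answer: L = -6*sqrt(33)/11, M = -16*sqrt(33)/99, N = -64*sqrt(33)/99

z_p = -1/4, z_q = -1, z_pp = -9/2, z_pq = -4/3, z_qq = -16/3
E = 17/16, F = 1/4, G = 2; answer radicand W^2 = 33/16
unnormalised second-form numerators: l = -9/2, m = -4/3, n = -16/3; L = l/sqrt(33/16), and similarly M = m/sqrt(W^2), N = n/sqrt(W^2)


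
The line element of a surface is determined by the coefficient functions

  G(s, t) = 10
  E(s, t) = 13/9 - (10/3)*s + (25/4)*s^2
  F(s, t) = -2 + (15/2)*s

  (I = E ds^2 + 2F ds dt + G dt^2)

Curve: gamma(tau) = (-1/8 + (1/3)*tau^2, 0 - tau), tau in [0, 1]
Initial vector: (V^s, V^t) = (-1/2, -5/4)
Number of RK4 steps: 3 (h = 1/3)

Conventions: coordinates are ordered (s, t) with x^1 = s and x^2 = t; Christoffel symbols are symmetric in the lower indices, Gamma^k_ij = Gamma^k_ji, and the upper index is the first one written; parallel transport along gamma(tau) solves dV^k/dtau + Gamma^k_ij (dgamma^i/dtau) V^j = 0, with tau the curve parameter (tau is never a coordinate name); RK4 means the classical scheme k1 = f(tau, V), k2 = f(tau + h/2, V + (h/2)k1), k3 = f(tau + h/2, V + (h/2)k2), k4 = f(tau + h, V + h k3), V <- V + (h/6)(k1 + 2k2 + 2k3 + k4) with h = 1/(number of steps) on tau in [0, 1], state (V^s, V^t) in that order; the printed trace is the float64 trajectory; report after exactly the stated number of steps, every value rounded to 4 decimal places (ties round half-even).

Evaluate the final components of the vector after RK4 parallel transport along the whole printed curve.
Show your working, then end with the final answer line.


gamma'(tau) = ((2/3)*tau, -1); f(tau, V)^k = -Gamma^k_ij(gamma(tau)) gamma'^i(tau) V^j; h = 1/3; intermediate values shown to 6 dp
curve data and Christoffel symbols at the stage parameters:
  tau = 0.000000: gamma = (-0.125000, 0.000000), gamma' = (0.000000, -1.000000); Gamma_sss = -0.223375, Gamma_sst = 0.000000, Gamma_stt = 0.000000, Gamma_tss = 0.684384, Gamma_tst = 0.000000, Gamma_ttt = 0.000000
  tau = 0.166667: gamma = (-0.115741, -0.166667), gamma' = (0.111111, -1.000000); Gamma_sss = -0.218990, Gamma_sst = 0.000000, Gamma_stt = 0.000000, Gamma_tss = 0.687193, Gamma_tst = 0.000000, Gamma_ttt = 0.000000
  tau = 0.333333: gamma = (-0.087963, -0.333333), gamma' = (0.222222, -1.000000); Gamma_sss = -0.205492, Gamma_sst = 0.000000, Gamma_stt = 0.000000, Gamma_tss = 0.695345, Gamma_tst = 0.000000, Gamma_ttt = 0.000000
  tau = 0.500000: gamma = (-0.041667, -0.500000), gamma' = (0.333333, -1.000000); Gamma_sss = -0.181900, Gamma_sst = 0.000000, Gamma_stt = 0.000000, Gamma_tss = 0.707936, Gamma_tst = 0.000000, Gamma_ttt = 0.000000
  tau = 0.666667: gamma = (0.023148, -0.666667), gamma' = (0.444444, -1.000000); Gamma_sss = -0.146760, Gamma_sst = 0.000000, Gamma_stt = 0.000000, Gamma_tss = 0.723196, Gamma_tst = 0.000000, Gamma_ttt = 0.000000
  tau = 0.833333: gamma = (0.106481, -0.833333), gamma' = (0.555556, -1.000000); Gamma_sss = -0.098536, Gamma_sst = 0.000000, Gamma_stt = 0.000000, Gamma_tss = 0.738162, Gamma_tst = 0.000000, Gamma_ttt = 0.000000
  tau = 1.000000: gamma = (0.208333, -1.000000), gamma' = (0.666667, -1.000000); Gamma_sss = -0.036381, Gamma_sst = 0.000000, Gamma_stt = 0.000000, Gamma_tss = 0.748408, Gamma_tst = 0.000000, Gamma_ttt = 0.000000
step 0: V^s = -0.5000, V^t = -1.2500
step 1: k1 = (0.000000, 0.000000), k2 = (-0.012166, 0.038177), k3 = (-0.012215, 0.038332), k4 = (-0.023018, 0.077890); V <- V + (h/6)(k1 + 2k2 + 2k3 + k4): V^s = -0.5040, V^t = -1.2372
step 2: k1 = (-0.023015, 0.077877), k2 = (-0.030791, 0.119835), k3 = (-0.030870, 0.120141), k4 = (-0.033545, 0.165299); V <- V + (h/6)(k1 + 2k2 + 2k3 + k4): V^s = -0.5140, V^t = -1.1970
step 3: k1 = (-0.033525, 0.165204), k2 = (-0.028442, 0.213070), k3 = (-0.028396, 0.212723), k4 = (-0.012696, 0.261168); V <- V + (h/6)(k1 + 2k2 + 2k3 + k4): V^s = -0.5229, V^t = -1.1260

Answer: V^s = -0.5229, V^t = -1.1260


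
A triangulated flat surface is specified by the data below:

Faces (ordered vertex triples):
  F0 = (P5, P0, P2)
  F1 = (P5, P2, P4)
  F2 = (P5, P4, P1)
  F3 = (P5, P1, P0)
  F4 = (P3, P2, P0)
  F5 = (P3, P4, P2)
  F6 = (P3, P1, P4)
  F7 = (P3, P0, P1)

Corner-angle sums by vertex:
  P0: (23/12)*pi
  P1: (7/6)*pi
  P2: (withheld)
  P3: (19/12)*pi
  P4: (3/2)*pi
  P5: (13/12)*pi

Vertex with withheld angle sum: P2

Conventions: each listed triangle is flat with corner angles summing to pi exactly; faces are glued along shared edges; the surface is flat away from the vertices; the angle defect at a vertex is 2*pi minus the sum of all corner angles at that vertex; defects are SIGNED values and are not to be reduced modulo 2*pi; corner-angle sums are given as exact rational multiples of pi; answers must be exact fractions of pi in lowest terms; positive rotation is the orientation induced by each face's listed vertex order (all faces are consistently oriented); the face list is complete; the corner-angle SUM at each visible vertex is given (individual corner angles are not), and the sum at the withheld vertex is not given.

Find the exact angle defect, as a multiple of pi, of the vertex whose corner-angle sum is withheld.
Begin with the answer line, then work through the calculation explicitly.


Answer: defect(P2) = (5/4)*pi

V = 6, E = 12, F = 8; chi = V - E + F = 2
Gauss-Bonnet: total defect = 2*pi*chi = 4*pi; visible defects sum to (11/4)*pi


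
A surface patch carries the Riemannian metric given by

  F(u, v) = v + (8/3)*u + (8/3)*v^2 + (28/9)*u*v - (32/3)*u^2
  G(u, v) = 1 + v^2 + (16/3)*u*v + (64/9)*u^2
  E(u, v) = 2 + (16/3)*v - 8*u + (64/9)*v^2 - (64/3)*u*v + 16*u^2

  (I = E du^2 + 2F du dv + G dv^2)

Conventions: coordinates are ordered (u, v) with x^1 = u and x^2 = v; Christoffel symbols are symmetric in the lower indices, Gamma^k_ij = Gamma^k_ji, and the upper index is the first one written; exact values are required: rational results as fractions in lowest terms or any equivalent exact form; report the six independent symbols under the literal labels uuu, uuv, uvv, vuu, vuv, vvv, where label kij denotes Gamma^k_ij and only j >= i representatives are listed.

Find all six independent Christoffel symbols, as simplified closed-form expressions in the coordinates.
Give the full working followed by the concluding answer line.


E = 2 + (16/3)*v - 8*u + (64/9)*v^2 - (64/3)*u*v + 16*u^2; F = v + (8/3)*u + (8/3)*v^2 + (28/9)*u*v - (32/3)*u^2; G = 1 + v^2 + (16/3)*u*v + (64/9)*u^2
Gamma^k_ij = (1/2) g^{kl} (d_i g_jl + d_j g_il - d_l g_ij), with g^inv = (1/(EG-F^2)) [[G, -F], [-F, E]]
first partials: E_u = -8 - (64/3)*v + 32*u, E_v = 16/3 + (128/9)*v - (64/3)*u, F_u = 8/3 + (28/9)*v - (64/3)*u, F_v = 1 + (16/3)*v + (28/9)*u, G_u = (16/3)*v + (128/9)*u, G_v = 2*v + (16/3)*u
D = EG - F^2 = 2 + (16/3)*v - 8*u + (73/9)*v^2 - 16*u*v + (208/9)*u^2
expanded: Gamma^u_uu = (G E_u - 2F F_u + F E_v)/(2D), Gamma^u_uv = (G E_v - F G_u)/(2D), Gamma^u_vv = (2G F_v - G G_u - F G_v)/(2D), Gamma^v_uu = (2E F_u - E E_v - F E_u)/(2D), Gamma^v_uv = (E G_u - F E_v)/(2D), Gamma^v_vv = (E G_v - 2F F_v + F G_u)/(2D); substitute and cancel common factors

Answer: Gamma_uuu = (144*u - 96*v - 36)/(208*u^2 - 144*u*v - 72*u + 73*v^2 + 48*v + 18), Gamma_uuv = (-96*u + 64*v + 24)/(208*u^2 - 144*u*v - 72*u + 73*v^2 + 48*v + 18), Gamma_uvv = (-36*u + 24*v + 9)/(208*u^2 - 144*u*v - 72*u + 73*v^2 + 48*v + 18), Gamma_vuu = (-96*u - 36*v)/(208*u^2 - 144*u*v - 72*u + 73*v^2 + 48*v + 18), Gamma_vuv = (64*u + 24*v)/(208*u^2 - 144*u*v - 72*u + 73*v^2 + 48*v + 18), Gamma_vvv = (24*u + 9*v)/(208*u^2 - 144*u*v - 72*u + 73*v^2 + 48*v + 18)


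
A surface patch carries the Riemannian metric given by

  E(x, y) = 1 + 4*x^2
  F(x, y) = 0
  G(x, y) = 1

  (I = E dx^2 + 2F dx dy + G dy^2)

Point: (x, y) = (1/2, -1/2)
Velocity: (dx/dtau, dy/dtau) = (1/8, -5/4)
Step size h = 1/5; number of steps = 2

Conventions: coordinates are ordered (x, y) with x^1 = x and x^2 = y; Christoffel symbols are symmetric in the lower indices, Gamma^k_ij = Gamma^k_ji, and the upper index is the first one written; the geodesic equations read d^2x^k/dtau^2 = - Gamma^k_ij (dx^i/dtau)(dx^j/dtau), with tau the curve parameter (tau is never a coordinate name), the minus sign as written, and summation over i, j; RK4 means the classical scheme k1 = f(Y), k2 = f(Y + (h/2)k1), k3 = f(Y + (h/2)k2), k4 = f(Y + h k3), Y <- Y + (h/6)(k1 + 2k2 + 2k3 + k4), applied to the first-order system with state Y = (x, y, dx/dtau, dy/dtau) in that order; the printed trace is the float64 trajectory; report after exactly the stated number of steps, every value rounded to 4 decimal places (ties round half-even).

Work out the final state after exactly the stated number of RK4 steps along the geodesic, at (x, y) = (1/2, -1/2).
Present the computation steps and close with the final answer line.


f(Y) = (dx/dtau, dy/dtau, -Gamma^x_ij Y'^i Y'^j, -Gamma^y_ij Y'^i Y'^j) with the Gammas evaluated at the stage position; h = 0.200000; intermediate values shown to 6 dp
step 0: x = 0.5000, y = -0.5000, dx/dtau = 0.1250, dy/dtau = -1.2500
step 1:
  k1: at (x, y) = (0.500000, -0.500000), (dx/dtau, dy/dtau) = (0.125000, -1.250000); Gamma_xxx = 1.000000, Gamma_xxy = 0.000000, Gamma_xyy = 0.000000, Gamma_yxx = 0.000000, Gamma_yxy = 0.000000, Gamma_yyy = 0.000000; k1 = (0.125000, -1.250000, -0.015625, 0.000000)
  k2: at (x, y) = (0.512500, -0.625000), (dx/dtau, dy/dtau) = (0.123438, -1.250000); Gamma_xxx = 0.999695, Gamma_xxy = 0.000000, Gamma_xyy = 0.000000, Gamma_yxx = 0.000000, Gamma_yxy = 0.000000, Gamma_yyy = 0.000000; k2 = (0.123438, -1.250000, -0.015232, 0.000000)
  k3: at (x, y) = (0.512344, -0.625000), (dx/dtau, dy/dtau) = (0.123477, -1.250000); Gamma_xxx = 0.999703, Gamma_xxy = 0.000000, Gamma_xyy = 0.000000, Gamma_yxx = 0.000000, Gamma_yxy = 0.000000, Gamma_yyy = 0.000000; k3 = (0.123477, -1.250000, -0.015242, 0.000000)
  k4: at (x, y) = (0.524695, -0.750000), (dx/dtau, dy/dtau) = (0.121952, -1.250000); Gamma_xxx = 0.998839, Gamma_xxy = 0.000000, Gamma_xyy = 0.000000, Gamma_yxx = 0.000000, Gamma_yxy = 0.000000, Gamma_yyy = 0.000000; k4 = (0.121952, -1.250000, -0.014855, 0.000000)
  Y <- Y + (h/6)(k1 + 2k2 + 2k3 + k4): x = 0.5247, y = -0.7500, dx/dtau = 0.1220, dy/dtau = -1.2500
step 2:
  k1: at (x, y) = (0.524693, -0.750000), (dx/dtau, dy/dtau) = (0.121952, -1.250000); Gamma_xxx = 0.998839, Gamma_xxy = 0.000000, Gamma_xyy = 0.000000, Gamma_yxx = 0.000000, Gamma_yxy = 0.000000, Gamma_yyy = 0.000000; k1 = (0.121952, -1.250000, -0.014855, 0.000000)
  k2: at (x, y) = (0.536888, -0.875000), (dx/dtau, dy/dtau) = (0.120467, -1.250000); Gamma_xxx = 0.997472, Gamma_xxy = 0.000000, Gamma_xyy = 0.000000, Gamma_yxx = 0.000000, Gamma_yxy = 0.000000, Gamma_yyy = 0.000000; k2 = (0.120467, -1.250000, -0.014476, 0.000000)
  k3: at (x, y) = (0.536739, -0.875000), (dx/dtau, dy/dtau) = (0.120505, -1.250000); Gamma_xxx = 0.997492, Gamma_xxy = 0.000000, Gamma_xyy = 0.000000, Gamma_yxx = 0.000000, Gamma_yxy = 0.000000, Gamma_yyy = 0.000000; k3 = (0.120505, -1.250000, -0.014485, 0.000000)
  k4: at (x, y) = (0.548794, -1.000000), (dx/dtau, dy/dtau) = (0.119055, -1.250000); Gamma_xxx = 0.995680, Gamma_xxy = 0.000000, Gamma_xyy = 0.000000, Gamma_yxx = 0.000000, Gamma_yxy = 0.000000, Gamma_yyy = 0.000000; k4 = (0.119055, -1.250000, -0.014113, 0.000000)
  Y <- Y + (h/6)(k1 + 2k2 + 2k3 + k4): x = 0.5488, y = -1.0000, dx/dtau = 0.1191, dy/dtau = -1.2500

Answer: x = 0.5488, y = -1.0000, dx/dtau = 0.1191, dy/dtau = -1.2500


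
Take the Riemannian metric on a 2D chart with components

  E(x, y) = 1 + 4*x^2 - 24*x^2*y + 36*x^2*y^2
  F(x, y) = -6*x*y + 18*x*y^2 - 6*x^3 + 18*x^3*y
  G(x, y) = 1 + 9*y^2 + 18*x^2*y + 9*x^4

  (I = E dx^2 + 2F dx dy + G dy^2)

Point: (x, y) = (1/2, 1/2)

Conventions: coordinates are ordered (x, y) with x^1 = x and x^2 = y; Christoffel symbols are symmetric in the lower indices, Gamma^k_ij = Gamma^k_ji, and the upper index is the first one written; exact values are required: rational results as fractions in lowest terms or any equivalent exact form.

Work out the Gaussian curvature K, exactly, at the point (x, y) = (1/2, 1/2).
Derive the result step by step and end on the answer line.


E = 5/4, F = 9/8, G = 97/16, EG - F^2 = 101/16 at the point
E_x = 1, E_y = 3, F_x = 15/4, F_y = 33/4, G_x = 27/2, G_y = 27/2
E_yy = 18, F_xy = 51/2, G_xx = 45
By Brioschi, K is (det M1 - det M2) divided by (EG - F^2) squared.
M1 = [[-E_yy/2 + F_xy - G_xx/2, E_x/2, F_x - E_y/2], [F_y - G_x/2, E, F], [G_y/2, F, G]] = [[-6, 1/2, 9/4], [3/2, 5/4, 9/8], [27/4, 9/8, 97/16]]; det M1 = -861/16
M2 = [[0, E_y/2, G_x/2], [E_y/2, E, F], [G_x/2, F, G]] = [[0, 3/2, 27/4], [3/2, 5/4, 9/8], [27/4, 9/8, 97/16]]; det M2 = -765/16
det M1 - det M2 = -6; K = -6 / (101/16)^2 = -1536/10201

Answer: K = -1536/10201


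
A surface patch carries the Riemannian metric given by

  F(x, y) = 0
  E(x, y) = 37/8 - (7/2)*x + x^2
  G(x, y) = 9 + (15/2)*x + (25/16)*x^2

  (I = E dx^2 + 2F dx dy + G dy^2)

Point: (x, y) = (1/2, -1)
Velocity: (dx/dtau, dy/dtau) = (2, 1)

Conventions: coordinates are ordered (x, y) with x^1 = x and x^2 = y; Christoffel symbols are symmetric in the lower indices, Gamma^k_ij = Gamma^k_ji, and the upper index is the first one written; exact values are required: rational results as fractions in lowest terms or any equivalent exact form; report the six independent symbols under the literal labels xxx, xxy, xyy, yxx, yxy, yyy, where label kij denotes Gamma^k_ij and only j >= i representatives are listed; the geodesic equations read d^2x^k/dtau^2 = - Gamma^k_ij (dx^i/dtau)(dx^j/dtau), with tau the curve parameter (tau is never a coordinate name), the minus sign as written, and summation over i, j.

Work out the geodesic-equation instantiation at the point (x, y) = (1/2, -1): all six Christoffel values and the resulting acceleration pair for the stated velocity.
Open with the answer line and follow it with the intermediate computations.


Answer: Gamma_xxx = -2/5, Gamma_xxy = 0, Gamma_xyy = -29/20, Gamma_yxx = 0, Gamma_yxy = 10/29, Gamma_yyy = 0; accelerations (d^2x/dtau^2, d^2y/dtau^2) = (61/20, -40/29)

E = 25/8, F = 0, G = 841/64 at the point
E_x = -5/2, E_y = 0, F_x = 0, F_y = 0, G_x = 145/16, G_y = 0
EG - F^2 = 21025/512;  g^inv = (512/21025) * [[841/64, 0], [0, 25/8]]
first-kind symbols [ij,l] = (1/2)(d_i g_jl + d_j g_il - d_l g_ij): [xx,x] = E_x/2 = -5/4, [xx,y] = F_x - E_y/2 = 0, [xy,x] = E_y/2 = 0, [xy,y] = G_x/2 = 145/32, [yy,x] = F_y - G_x/2 = -145/32, [yy,y] = G_y/2 = 0
Gamma^x_ij = (G*[ij,x] - F*[ij,y])/(EG - F^2), Gamma^y_ij = (E*[ij,y] - F*[ij,x])/(EG - F^2)
Gamma_xxx = -2/5, Gamma_xxy = 0, Gamma_xyy = -29/20, Gamma_yxx = 0, Gamma_yxy = 10/29, Gamma_yyy = 0
d^2x/dtau^2 = -(Gamma_xxx*(2)^2 + 2*Gamma_xxy*(2)*(1) + Gamma_xyy*(1)^2) = 61/20
d^2y/dtau^2 = -(Gamma_yxx*(2)^2 + 2*Gamma_yxy*(2)*(1) + Gamma_yyy*(1)^2) = -40/29


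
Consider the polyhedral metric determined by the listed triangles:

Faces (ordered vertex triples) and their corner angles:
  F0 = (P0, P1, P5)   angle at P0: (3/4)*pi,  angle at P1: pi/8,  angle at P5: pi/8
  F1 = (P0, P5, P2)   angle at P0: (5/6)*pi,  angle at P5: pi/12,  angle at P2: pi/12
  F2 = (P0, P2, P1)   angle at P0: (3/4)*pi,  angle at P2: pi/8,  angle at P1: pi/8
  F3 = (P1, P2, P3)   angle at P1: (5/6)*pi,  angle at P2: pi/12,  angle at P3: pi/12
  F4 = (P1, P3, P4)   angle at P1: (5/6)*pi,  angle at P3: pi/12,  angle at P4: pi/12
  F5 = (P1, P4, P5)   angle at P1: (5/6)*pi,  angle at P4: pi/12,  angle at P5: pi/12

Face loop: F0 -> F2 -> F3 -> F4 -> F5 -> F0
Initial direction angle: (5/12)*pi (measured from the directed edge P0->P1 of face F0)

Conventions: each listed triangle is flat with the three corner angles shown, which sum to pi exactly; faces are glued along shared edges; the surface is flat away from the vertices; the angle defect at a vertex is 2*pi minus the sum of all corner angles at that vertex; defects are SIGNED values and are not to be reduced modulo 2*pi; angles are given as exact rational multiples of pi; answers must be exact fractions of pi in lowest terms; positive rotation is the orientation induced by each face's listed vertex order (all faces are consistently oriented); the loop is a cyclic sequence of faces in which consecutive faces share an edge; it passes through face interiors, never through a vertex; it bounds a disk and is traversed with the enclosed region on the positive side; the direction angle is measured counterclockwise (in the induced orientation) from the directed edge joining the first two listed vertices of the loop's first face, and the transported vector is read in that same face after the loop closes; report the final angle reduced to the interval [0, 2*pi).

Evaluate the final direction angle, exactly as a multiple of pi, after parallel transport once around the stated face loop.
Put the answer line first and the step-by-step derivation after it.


Answer: final direction angle = (5/3)*pi

enclosed vertex P1: corner angles sum to (11/4)*pi, defect = 2*pi - (11/4)*pi = (-3/4)*pi
summing the enclosed defects onto the initial angle, mod 2*pi in the induced orientation:
final angle = (5/12)*pi - (3/4)*pi = (5/3)*pi (mod 2*pi)


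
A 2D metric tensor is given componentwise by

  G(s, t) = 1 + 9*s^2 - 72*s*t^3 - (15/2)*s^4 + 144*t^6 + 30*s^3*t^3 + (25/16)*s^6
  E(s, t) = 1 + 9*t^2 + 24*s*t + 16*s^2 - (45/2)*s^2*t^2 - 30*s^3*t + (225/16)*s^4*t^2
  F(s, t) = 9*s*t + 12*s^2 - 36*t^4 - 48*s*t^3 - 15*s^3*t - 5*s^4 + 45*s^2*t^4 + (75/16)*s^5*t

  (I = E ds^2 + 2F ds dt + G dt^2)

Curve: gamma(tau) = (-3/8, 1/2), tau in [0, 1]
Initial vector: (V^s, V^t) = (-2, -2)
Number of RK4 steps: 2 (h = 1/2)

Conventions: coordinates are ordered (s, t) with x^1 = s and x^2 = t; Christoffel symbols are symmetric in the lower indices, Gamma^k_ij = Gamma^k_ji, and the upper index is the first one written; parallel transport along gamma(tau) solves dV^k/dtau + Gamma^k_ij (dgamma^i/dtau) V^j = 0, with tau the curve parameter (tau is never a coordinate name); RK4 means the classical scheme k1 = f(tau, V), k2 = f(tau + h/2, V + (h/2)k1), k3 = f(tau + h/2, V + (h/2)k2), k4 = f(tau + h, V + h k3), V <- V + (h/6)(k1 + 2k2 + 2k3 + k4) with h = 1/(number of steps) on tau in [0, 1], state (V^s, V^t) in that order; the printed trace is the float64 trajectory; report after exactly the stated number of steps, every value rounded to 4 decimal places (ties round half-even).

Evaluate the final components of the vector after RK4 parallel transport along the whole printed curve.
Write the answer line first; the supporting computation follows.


Answer: V^s = -2.0000, V^t = -2.0000

gamma'(tau) = (0, 0); f(tau, V)^k = -Gamma^k_ij(gamma(tau)) gamma'^i(tau) V^j; h = 1/2; intermediate values shown to 6 dp
curve data and Christoffel symbols at the stage parameters:
  tau = 0.000000: gamma = (-0.375000, 0.500000), gamma' = (0.000000, 0.000000); Gamma_sss = -0.187109, Gamma_sst = -0.085578, Gamma_stt = 0.311488, Gamma_tss = -1.815997, Gamma_tst = -0.830583, Gamma_ttt = 3.023163
  tau = 0.250000: gamma = (-0.375000, 0.500000), gamma' = (0.000000, 0.000000); Gamma_sss = -0.187109, Gamma_sst = -0.085578, Gamma_stt = 0.311488, Gamma_tss = -1.815997, Gamma_tst = -0.830583, Gamma_ttt = 3.023163
  tau = 0.500000: gamma = (-0.375000, 0.500000), gamma' = (0.000000, 0.000000); Gamma_sss = -0.187109, Gamma_sst = -0.085578, Gamma_stt = 0.311488, Gamma_tss = -1.815997, Gamma_tst = -0.830583, Gamma_ttt = 3.023163
  tau = 0.750000: gamma = (-0.375000, 0.500000), gamma' = (0.000000, 0.000000); Gamma_sss = -0.187109, Gamma_sst = -0.085578, Gamma_stt = 0.311488, Gamma_tss = -1.815997, Gamma_tst = -0.830583, Gamma_ttt = 3.023163
  tau = 1.000000: gamma = (-0.375000, 0.500000), gamma' = (0.000000, 0.000000); Gamma_sss = -0.187109, Gamma_sst = -0.085578, Gamma_stt = 0.311488, Gamma_tss = -1.815997, Gamma_tst = -0.830583, Gamma_ttt = 3.023163
step 0: V^s = -2.0000, V^t = -2.0000
step 1: k1 = (0.000000, 0.000000), k2 = (0.000000, 0.000000), k3 = (0.000000, 0.000000), k4 = (0.000000, 0.000000); V <- V + (h/6)(k1 + 2k2 + 2k3 + k4): V^s = -2.0000, V^t = -2.0000
step 2: k1 = (0.000000, 0.000000), k2 = (0.000000, 0.000000), k3 = (0.000000, 0.000000), k4 = (0.000000, 0.000000); V <- V + (h/6)(k1 + 2k2 + 2k3 + k4): V^s = -2.0000, V^t = -2.0000


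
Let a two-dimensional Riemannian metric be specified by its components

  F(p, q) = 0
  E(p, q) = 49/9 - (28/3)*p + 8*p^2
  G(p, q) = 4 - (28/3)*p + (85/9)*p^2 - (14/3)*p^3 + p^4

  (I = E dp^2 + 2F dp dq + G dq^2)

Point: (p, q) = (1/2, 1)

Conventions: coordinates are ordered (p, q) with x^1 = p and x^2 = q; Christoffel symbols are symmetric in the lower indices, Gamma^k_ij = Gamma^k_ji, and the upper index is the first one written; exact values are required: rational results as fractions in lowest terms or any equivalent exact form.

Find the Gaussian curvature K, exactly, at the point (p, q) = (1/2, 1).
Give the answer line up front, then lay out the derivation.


Answer: K = -4536/8125

E = 25/9, F = 0, G = 169/144, EG - F^2 = 4225/1296 at the point
E_p = -4/3, E_q = 0, F_p = 0, F_q = 0, G_p = -26/9, G_q = 0
E_qq = 0, F_pq = 0, G_pp = 71/9
K follows from Brioschi's formula, (det M1 - det M2)/(EG - F^2)^2.
M1 = [[-E_qq/2 + F_pq - G_pp/2, E_p/2, F_p - E_q/2], [F_q - G_p/2, E, F], [G_q/2, F, G]] = [[-71/18, -2/3, 0], [13/9, 25/9, 0], [0, 0, 169/144]]; det M1 = -273611/23328
M2 = [[0, E_q/2, G_p/2], [E_q/2, E, F], [G_p/2, F, G]] = [[0, 0, -13/9], [0, 25/9, 0], [-13/9, 0, 169/144]]; det M2 = -4225/729
det M1 - det M2 = -15379/2592; K = -15379/2592 / (4225/1296)^2 = -4536/8125


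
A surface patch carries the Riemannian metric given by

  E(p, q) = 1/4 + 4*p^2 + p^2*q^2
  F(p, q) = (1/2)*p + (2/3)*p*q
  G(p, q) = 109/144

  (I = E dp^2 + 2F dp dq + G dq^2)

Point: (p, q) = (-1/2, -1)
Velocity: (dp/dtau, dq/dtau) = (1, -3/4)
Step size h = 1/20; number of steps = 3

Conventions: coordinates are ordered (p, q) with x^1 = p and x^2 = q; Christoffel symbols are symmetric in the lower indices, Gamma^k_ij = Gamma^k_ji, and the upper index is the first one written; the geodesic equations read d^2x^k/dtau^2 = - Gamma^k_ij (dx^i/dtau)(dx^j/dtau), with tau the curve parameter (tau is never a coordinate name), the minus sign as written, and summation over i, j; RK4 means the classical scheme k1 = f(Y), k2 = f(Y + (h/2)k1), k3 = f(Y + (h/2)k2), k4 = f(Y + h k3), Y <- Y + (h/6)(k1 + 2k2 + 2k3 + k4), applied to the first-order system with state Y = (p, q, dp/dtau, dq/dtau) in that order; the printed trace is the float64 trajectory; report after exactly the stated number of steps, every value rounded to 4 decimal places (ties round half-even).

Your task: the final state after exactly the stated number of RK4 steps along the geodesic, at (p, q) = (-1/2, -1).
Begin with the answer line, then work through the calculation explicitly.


Answer: p = -0.3267, q = -1.1153, dp/dtau = 1.3642, dq/dtau = -0.7826

f(Y) = (dp/dtau, dq/dtau, -Gamma^p_ij Y'^i Y'^j, -Gamma^q_ij Y'^i Y'^j) with the Gammas evaluated at the stage position; h = 0.050000; intermediate values shown to 6 dp
step 0: p = -0.5000, q = -1.0000, dp/dtau = 1.0000, dq/dtau = -0.7500
step 1:
  k1: at (p, q) = (-0.500000, -1.000000), (dp/dtau, dq/dtau) = (1.000000, -0.750000); Gamma_ppp = -1.683077, Gamma_ppq = -0.167692, Gamma_pqq = -0.223590, Gamma_qpp = 0.295385, Gamma_qpq = 0.018462, Gamma_qqq = 0.024615; k1 = (1.000000, -0.750000, 1.557308, -0.281538)
  k2: at (p, q) = (-0.475000, -1.018750), (dp/dtau, dq/dtau) = (1.038933, -0.757038); Gamma_ppp = -1.741837, Gamma_ppq = -0.166913, Gamma_pqq = -0.229952, Gamma_qpp = 0.262802, Gamma_qpq = 0.018766, Gamma_qqq = 0.025854; k2 = (1.038933, -0.757038, 1.749335, -0.268961)
  k3: at (p, q) = (-0.474027, -1.018926), (dp/dtau, dq/dtau) = (1.043733, -0.756724); Gamma_ppp = -1.744069, Gamma_ppq = -0.166809, Gamma_pqq = -0.230241, Gamma_qpp = 0.261433, Gamma_qpq = 0.018728, Gamma_qqq = 0.025850; k3 = (1.043733, -0.756724, 1.768298, -0.270018)
  k4: at (p, q) = (-0.447813, -1.037836), (dp/dtau, dq/dtau) = (1.088415, -0.763501); Gamma_ppp = -1.808212, Gamma_ppq = -0.165389, Gamma_pqq = -0.237241, Gamma_qpp = 0.226721, Gamma_qpq = 0.018776, Gamma_qqq = 0.026933; k4 = (1.088415, -0.763501, 2.005510, -0.253079)
  Y <- Y + (h/6)(k1 + 2k2 + 2k3 + k4): p = -0.4479, q = -1.0378, dp/dtau = 1.0883, dq/dtau = -0.7634
step 2:
  k1: at (p, q) = (-0.447885, -1.037842), (dp/dtau, dq/dtau) = (1.088317, -0.763438); Gamma_ppp = -1.808044, Gamma_ppq = -0.165400, Gamma_pqq = -0.237218, Gamma_qpp = 0.226824, Gamma_qpq = 0.018780, Gamma_qqq = 0.026935; k1 = (1.088317, -0.763438, 2.004919, -0.253150)
  k2: at (p, q) = (-0.420678, -1.056928), (dp/dtau, dq/dtau) = (1.138440, -0.769767); Gamma_ppp = -1.877015, Gamma_ppq = -0.163246, Gamma_pqq = -0.244769, Gamma_qpp = 0.190233, Gamma_qpq = 0.018564, Gamma_qqq = 0.027835; k2 = (1.138440, -0.769767, 2.291618, -0.230508)
  k3: at (p, q) = (-0.419424, -1.057086), (dp/dtau, dq/dtau) = (1.145608, -0.769201); Gamma_ppp = -1.880091, Gamma_ppq = -0.163050, Gamma_pqq = -0.245170, Gamma_qpp = 0.188484, Gamma_qpq = 0.018496, Gamma_qqq = 0.027812; k3 = (1.145608, -0.769201, 2.325162, -0.231227)
  k4: at (p, q) = (-0.390605, -1.076302), (dp/dtau, dq/dtau) = (1.204575, -0.774999); Gamma_ppp = -1.955165, Gamma_ppq = -0.159820, Gamma_pqq = -0.253435, Gamma_qpp = 0.149033, Gamma_qpq = 0.017940, Gamma_qqq = 0.028449; k4 = (1.204575, -0.774999, 2.690770, -0.199838)
  Y <- Y + (h/6)(k1 + 2k2 + 2k3 + k4): p = -0.3907, q = -1.0763, dp/dtau = 1.2044, dq/dtau = -0.7749
step 3:
  k1: at (p, q) = (-0.390711, -1.076312), (dp/dtau, dq/dtau) = (1.204394, -0.774909); Gamma_ppp = -1.954906, Gamma_ppq = -0.159842, Gamma_pqq = -0.253399, Gamma_qpp = 0.149181, Gamma_qpq = 0.017948, Gamma_qqq = 0.028454; k1 = (1.204394, -0.774909, 2.689523, -0.199980)
  k2: at (p, q) = (-0.360601, -1.095684), (dp/dtau, dq/dtau) = (1.271633, -0.779908); Gamma_ppp = -2.034262, Gamma_ppq = -0.155351, Gamma_pqq = -0.262127, Gamma_qpp = 0.107103, Gamma_qpq = 0.017056, Gamma_qqq = 0.028778; k2 = (1.271633, -0.779908, 3.140802, -0.156866)
  k3: at (p, q) = (-0.358920, -1.095809), (dp/dtau, dq/dtau) = (1.282914, -0.778830); Gamma_ppp = -2.038445, Gamma_ppq = -0.154967, Gamma_pqq = -0.262674, Gamma_qpp = 0.104760, Gamma_qpq = 0.016940, Gamma_qqq = 0.028714; k3 = (1.282914, -0.778830, 3.204668, -0.155987)
  k4: at (p, q) = (-0.326565, -1.115253), (dp/dtau, dq/dtau) = (1.364628, -0.782708); Gamma_ppp = -2.121887, Gamma_ppq = -0.148508, Gamma_pqq = -0.271842, Gamma_qpp = 0.058346, Gamma_qpq = 0.015601, Gamma_qqq = 0.028558; k4 = (1.364628, -0.782708, 3.800691, -0.092820)
  Y <- Y + (h/6)(k1 + 2k2 + 2k3 + k4): p = -0.3267, q = -1.1153, dp/dtau = 1.3642, dq/dtau = -0.7826


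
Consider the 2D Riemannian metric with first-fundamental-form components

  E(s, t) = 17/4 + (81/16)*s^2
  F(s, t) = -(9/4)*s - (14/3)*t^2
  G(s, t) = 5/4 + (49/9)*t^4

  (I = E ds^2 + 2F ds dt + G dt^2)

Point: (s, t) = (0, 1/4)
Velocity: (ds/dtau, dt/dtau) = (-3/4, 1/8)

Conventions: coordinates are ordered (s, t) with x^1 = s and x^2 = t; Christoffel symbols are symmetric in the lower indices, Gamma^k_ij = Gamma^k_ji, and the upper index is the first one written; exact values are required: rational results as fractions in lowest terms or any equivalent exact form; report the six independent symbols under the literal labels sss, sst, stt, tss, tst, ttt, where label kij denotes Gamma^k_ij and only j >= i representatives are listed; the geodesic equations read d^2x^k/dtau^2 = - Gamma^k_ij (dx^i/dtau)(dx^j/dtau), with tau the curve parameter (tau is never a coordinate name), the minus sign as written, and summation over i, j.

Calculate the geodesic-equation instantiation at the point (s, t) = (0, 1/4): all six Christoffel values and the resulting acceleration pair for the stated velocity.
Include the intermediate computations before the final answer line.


E = 17/4, F = -7/24, G = 2929/2304 at the point
E_s = 0, E_t = 0, F_s = -9/4, F_t = -7/3, G_s = 0, G_t = 49/144
EG - F^2 = 49009/9216;  g^inv = (9216/49009) * [[2929/2304, 7/24], [7/24, 17/4]]
first-kind symbols [ij,l] = (1/2)(d_i g_jl + d_j g_il - d_l g_ij): [ss,s] = E_s/2 = 0, [ss,t] = F_s - E_t/2 = -9/4, [st,s] = E_t/2 = 0, [st,t] = G_s/2 = 0, [tt,s] = F_t - G_s/2 = -7/3, [tt,t] = G_t/2 = 49/288
Gamma^s_ij = (G*[ij,s] - F*[ij,t])/(EG - F^2), Gamma^t_ij = (E*[ij,t] - F*[ij,s])/(EG - F^2)
Gamma_sss = -6048/49009, Gamma_sst = 0, Gamma_stt = -26880/49009, Gamma_tss = -88128/49009, Gamma_tst = 0, Gamma_ttt = 392/49009
d^2s/dtau^2 = -(Gamma_sss*(-3/4)^2 + 2*Gamma_sst*(-3/4)*(1/8) + Gamma_stt*(1/8)^2) = 3822/49009
d^2t/dtau^2 = -(Gamma_tss*(-3/4)^2 + 2*Gamma_tst*(-3/4)*(1/8) + Gamma_ttt*(1/8)^2) = 396527/392072

Answer: Gamma_sss = -6048/49009, Gamma_sst = 0, Gamma_stt = -26880/49009, Gamma_tss = -88128/49009, Gamma_tst = 0, Gamma_ttt = 392/49009; accelerations (d^2s/dtau^2, d^2t/dtau^2) = (3822/49009, 396527/392072)


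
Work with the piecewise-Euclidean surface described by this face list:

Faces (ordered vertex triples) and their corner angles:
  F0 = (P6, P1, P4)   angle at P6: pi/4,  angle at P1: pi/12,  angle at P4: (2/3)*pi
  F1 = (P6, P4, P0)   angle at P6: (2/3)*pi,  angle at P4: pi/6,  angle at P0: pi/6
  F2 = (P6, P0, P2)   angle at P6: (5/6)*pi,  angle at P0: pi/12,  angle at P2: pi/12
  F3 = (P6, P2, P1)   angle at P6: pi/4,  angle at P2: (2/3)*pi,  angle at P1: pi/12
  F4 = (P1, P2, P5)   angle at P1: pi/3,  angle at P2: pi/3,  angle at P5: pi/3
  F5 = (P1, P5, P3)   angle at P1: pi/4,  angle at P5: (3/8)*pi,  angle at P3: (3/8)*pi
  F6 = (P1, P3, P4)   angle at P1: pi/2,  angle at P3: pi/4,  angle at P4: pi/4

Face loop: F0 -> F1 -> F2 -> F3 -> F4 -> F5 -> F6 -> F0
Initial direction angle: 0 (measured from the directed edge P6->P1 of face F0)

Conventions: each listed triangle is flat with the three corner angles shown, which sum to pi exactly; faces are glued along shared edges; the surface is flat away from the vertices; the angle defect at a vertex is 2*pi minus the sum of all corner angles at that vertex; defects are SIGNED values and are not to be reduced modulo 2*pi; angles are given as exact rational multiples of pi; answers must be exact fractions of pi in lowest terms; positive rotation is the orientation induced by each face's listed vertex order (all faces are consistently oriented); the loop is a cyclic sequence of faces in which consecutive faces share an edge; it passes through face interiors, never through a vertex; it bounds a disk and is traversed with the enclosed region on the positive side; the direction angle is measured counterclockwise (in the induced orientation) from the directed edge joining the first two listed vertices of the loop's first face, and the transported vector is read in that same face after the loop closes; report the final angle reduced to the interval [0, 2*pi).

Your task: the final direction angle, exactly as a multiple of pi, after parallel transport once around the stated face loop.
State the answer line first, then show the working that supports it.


Answer: final direction angle = (3/4)*pi

enclosed vertex P1: corner angles sum to (5/4)*pi, defect = 2*pi - (5/4)*pi = (3/4)*pi
enclosed vertex P6: corner angles sum to 2*pi, defect = 2*pi - 2*pi = 0
by Gauss-Bonnet the loop rotates the vector by the enclosed defect sum (positive orientation, mod 2*pi)
final angle = 0 + (3/4)*pi = (3/4)*pi (mod 2*pi)
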